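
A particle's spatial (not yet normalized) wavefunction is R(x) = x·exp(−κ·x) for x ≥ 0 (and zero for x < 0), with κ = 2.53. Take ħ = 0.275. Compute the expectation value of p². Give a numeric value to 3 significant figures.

p² R = −ħ² d²R/dx²; ⟨p²⟩ = −ħ² ∫ R*·R'' dx / ∫|R|² dx.
Differentiate x·exp(−κ·x) with the product rule; every integrand then reduces to terms xʲ·e^(−2κx) on [0, ∞), with ∫₀^∞ xʲ·e^(−2κx) dx = j!/(2κ)^(j+1).
State is unnormalized: ∫|R|² dx = 0.015438, and ∫R*·(−ħ² R'') dx = 0.0074728, so ⟨p²⟩ = 0.0074728 / 0.015438.
⟨p²⟩ = 0.48407.

0.484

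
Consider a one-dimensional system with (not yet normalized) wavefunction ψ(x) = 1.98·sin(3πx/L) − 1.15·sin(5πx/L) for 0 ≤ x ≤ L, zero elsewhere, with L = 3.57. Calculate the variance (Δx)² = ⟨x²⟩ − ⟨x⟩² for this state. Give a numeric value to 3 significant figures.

Compute ⟨x⟩ and ⟨x²⟩ separately, then (Δx)² = ⟨x²⟩ − ⟨x⟩².
On 0 ≤ x ≤ L (j ≠ l): ∫sin²(jπx/L) dx = L/2, ∫sin(jπx/L)·sin(lπx/L) dx = 0; diagonal moments ∫x·sin²(jπx/L) dx = L²/4, ∫x²·sin²(jπx/L) dx = L³·(1/6 − 1/(4j²π²)); cross terms ∫x·sin(jπx/L)·sin(lπx/L) dx = 0 for j + l even and −4jlL²/(π²(j² − l²)²) for j + l odd, ∫x²·sin(jπx/L)·sin(lπx/L) dx = (−1)^(j+l)·4jlL³/(π²(j² − l²)²); higher powers the same way via product-to-sum and parts.
Normalization: ∫|ψ|² dx = 9.3586.
⟨x⟩ = 1.7850 and ⟨x²⟩ = 3.6624.
(Δx)² = 3.6624 − (1.7850)² = 0.47614.

0.476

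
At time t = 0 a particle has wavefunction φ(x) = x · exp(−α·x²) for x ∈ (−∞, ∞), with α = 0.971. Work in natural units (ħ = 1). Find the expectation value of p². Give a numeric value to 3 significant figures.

p² φ = −ħ² d²φ/dx²; ⟨p²⟩ = −ħ² ∫ φ*·φ'' dx / ∫|φ|² dx.
Expand each integrand as polynomial × e^(−2αx²) and use ∫x^(2j)·e^(−2αx²) dx = (2j−1)!!/(4α)^j · √(π/(2α)), odd powers → 0; here √(π/(2α)) = 1.2719. Differentiate with the product rule, d/dx e^(−αx²) = −2αx·e^(−αx²).
State is unnormalized: ∫|φ|² dx = 0.32747, and ∫φ*·(−ħ² φ'') dx = 0.95392, so ⟨p²⟩ = 0.95392 / 0.32747.
⟨p²⟩ = 2.9130.

2.91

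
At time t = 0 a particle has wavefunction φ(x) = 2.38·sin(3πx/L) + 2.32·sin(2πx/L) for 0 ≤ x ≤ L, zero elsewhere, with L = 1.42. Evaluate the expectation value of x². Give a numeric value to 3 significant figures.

0.262

⟨x²⟩ = ∫ x²·|φ|² dx / ∫|φ|² dx (integrals over the domain).
On 0 ≤ x ≤ L (j ≠ l): ∫sin²(jπx/L) dx = L/2, ∫sin(jπx/L)·sin(lπx/L) dx = 0; diagonal moments ∫x·sin²(jπx/L) dx = L²/4, ∫x²·sin²(jπx/L) dx = L³·(1/6 − 1/(4j²π²)); cross terms ∫x·sin(jπx/L)·sin(lπx/L) dx = 0 for j + l even and −4jlL²/(π²(j² − l²)²) for j + l odd, ∫x²·sin(jπx/L)·sin(lπx/L) dx = (−1)^(j+l)·4jlL³/(π²(j² − l²)²); higher powers the same way via product-to-sum and parts.
State is unnormalized: ∫|φ|² dx = 7.8432, and ∫φ*·x²·φ dx = 2.0528, so ⟨x²⟩ = 2.0528 / 7.8432.
⟨x²⟩ = 0.26173.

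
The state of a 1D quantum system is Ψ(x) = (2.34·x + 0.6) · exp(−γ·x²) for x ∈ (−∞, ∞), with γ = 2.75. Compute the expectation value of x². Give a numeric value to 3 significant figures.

0.196

⟨x²⟩ = ∫ x²·|Ψ|² dx / ∫|Ψ|² dx (integrals over the domain).
Expand each integrand as polynomial × e^(−2γx²) and use ∫x^(2j)·e^(−2γx²) dx = (2j−1)!!/(4γ)^j · √(π/(2γ)), odd powers → 0; here √(π/(2γ)) = 0.75578.
State is unnormalized: ∫|Ψ|² dx = 0.64829, and ∫Ψ*·x²·Ψ dx = 0.12734, so ⟨x²⟩ = 0.12734 / 0.64829.
⟨x²⟩ = 0.19642.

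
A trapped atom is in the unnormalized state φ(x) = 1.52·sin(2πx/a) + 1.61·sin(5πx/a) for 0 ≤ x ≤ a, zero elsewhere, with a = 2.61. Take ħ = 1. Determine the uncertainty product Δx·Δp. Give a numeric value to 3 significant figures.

Δx = √(⟨x²⟩−⟨x⟩²), Δp = √(⟨p²⟩−⟨p⟩²).
On 0 ≤ x ≤ a (j ≠ l): ∫sin²(jπx/a) dx = a/2, ∫sin(jπx/a)·sin(lπx/a) dx = 0; diagonal moments ∫x·sin²(jπx/a) dx = a²/4, ∫x²·sin²(jπx/a) dx = a³·(1/6 − 1/(4j²π²)); cross terms ∫x·sin(jπx/a)·sin(lπx/a) dx = 0 for j + l even and −4jla²/(π²(j² − l²)²) for j + l odd, ∫x²·sin(jπx/a)·sin(lπx/a) dx = (−1)^(j+l)·4jla³/(π²(j² − l²)²); higher powers the same way via product-to-sum and parts. d²/dx² sin(jπx/a) = −(jπ/a)²·sin(jπx/a); on 0 ≤ x ≤ a, ∫sin²(jπx/a) dx = a/2 and ∫sin(jπx/a)·sin(lπx/a) dx = 0 for j ≠ l, so only diagonal terms survive in ∫|φ|² and ∫φ·φ″; ∫φ·φ′ dx = [φ²/2] between the walls = 0.
Normalization: ∫|φ|² dx = 6.3978.
⟨x⟩ = 1.2571, ⟨x²⟩ = 2.0977 ⇒ Δx = 0.71932.
⟨p⟩ = 0.0000, ⟨p²⟩ = 21.882 ⇒ Δp = 4.6778.
Δx·Δp = 3.3649.

3.36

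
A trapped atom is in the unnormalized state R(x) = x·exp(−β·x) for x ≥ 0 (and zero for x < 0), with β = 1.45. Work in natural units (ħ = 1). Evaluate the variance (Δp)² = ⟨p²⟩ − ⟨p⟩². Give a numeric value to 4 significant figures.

Compute ⟨p⟩ and ⟨p²⟩ separately; (Δp)² = ⟨p²⟩ − ⟨p⟩².
Differentiate x·exp(−β·x) with the product rule; every integrand then reduces to terms xʲ·e^(−2βx) on [0, ∞), with ∫₀^∞ xʲ·e^(−2βx) dx = j!/(2β)^(j+1).
Normalization: ∫|R|² dx = 0.082004.
⟨p⟩ = 0.0000 and ⟨p²⟩ = 2.1025.
(Δp)² = 2.1025 − (0.0000)² = 2.1025.

2.103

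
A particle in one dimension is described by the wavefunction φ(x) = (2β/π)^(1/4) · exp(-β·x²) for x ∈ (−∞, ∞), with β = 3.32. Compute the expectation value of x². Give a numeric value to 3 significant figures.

⟨x²⟩ = ∫ x²·|φ|² dx (integrals over the domain).
Gaussian moments: ∫x^(2j)·e^(−2βx²) dx = (2j−1)!!/(4β)^j · √(π/(2β)), odd powers integrate to 0; here √(π/(2β)) = 0.68785.
⟨x²⟩ = 0.075301.

0.0753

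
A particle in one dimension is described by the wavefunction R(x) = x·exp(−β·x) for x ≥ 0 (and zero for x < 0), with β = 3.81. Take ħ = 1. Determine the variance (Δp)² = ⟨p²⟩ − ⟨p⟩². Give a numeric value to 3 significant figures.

Compute ⟨p⟩ and ⟨p²⟩ separately; (Δp)² = ⟨p²⟩ − ⟨p⟩².
Differentiate x·exp(−β·x) with the product rule; every integrand then reduces to terms xʲ·e^(−2βx) on [0, ∞), with ∫₀^∞ xʲ·e^(−2βx) dx = j!/(2β)^(j+1).
Normalization: ∫|R|² dx = 0.0045203.
⟨p⟩ = 0.0000 and ⟨p²⟩ = 14.516.
(Δp)² = 14.516 − (0.0000)² = 14.516.

14.5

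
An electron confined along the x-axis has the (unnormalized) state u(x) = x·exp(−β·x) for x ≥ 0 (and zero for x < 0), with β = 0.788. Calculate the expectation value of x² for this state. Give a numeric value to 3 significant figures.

⟨x²⟩ = ∫ x²·|u|² dx / ∫|u|² dx (integrals over the domain).
Every integrand reduces to terms xʲ·e^(−2βx) on [0, ∞); use ∫₀^∞ xʲ·e^(−2βx) dx = j!/(2β)^(j+1).
State is unnormalized: ∫|u|² dx = 0.51093, and ∫u*·x²·u dx = 2.4685, so ⟨x²⟩ = 2.4685 / 0.51093.
⟨x²⟩ = 4.8314.

4.83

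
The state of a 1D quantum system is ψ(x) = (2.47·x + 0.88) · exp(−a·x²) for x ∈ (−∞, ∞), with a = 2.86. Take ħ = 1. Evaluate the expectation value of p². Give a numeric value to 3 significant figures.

p² ψ = −ħ² d²ψ/dx²; ⟨p²⟩ = −ħ² ∫ ψ*·ψ'' dx / ∫|ψ|² dx.
Expand each integrand as polynomial × e^(−2ax²) and use ∫x^(2j)·e^(−2ax²) dx = (2j−1)!!/(4a)^j · √(π/(2a)), odd powers → 0; here √(π/(2a)) = 0.74110. Differentiate with the product rule, d/dx e^(−ax²) = −2ax·e^(−ax²).
State is unnormalized: ∫|ψ|² dx = 0.96913, and ∫ψ*·(−ħ² ψ'') dx = 5.0324, so ⟨p²⟩ = 5.0324 / 0.96913.
⟨p²⟩ = 5.1927.

5.19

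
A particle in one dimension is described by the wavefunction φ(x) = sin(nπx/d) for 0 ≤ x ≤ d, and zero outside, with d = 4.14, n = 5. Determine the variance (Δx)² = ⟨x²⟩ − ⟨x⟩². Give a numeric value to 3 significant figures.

Compute ⟨x⟩ and ⟨x²⟩ separately, then (Δx)² = ⟨x²⟩ − ⟨x⟩².
With sin²θ = (1 − cos2θ)/2 on 0 ≤ x ≤ d: ∫sin²(nπx/d) dx = d/2, ∫x·sin²(nπx/d) dx = d²/4, ∫x²·sin²(nπx/d) dx = d³·(1/6 − 1/(4n²π²)); higher powers xᵏ the same way, integrating xᵏ·cos(2nπx/d) by parts.
Normalization: ∫|φ|² dx = 2.0700.
⟨x⟩ = 2.0700 and ⟨x²⟩ = 5.6785.
(Δx)² = 5.6785 − (2.0700)² = 1.3936.

1.39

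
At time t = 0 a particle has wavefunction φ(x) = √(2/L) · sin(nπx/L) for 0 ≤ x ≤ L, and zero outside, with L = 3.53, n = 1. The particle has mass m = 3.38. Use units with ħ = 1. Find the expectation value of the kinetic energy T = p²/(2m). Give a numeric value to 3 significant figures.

T = −(ħ²/2m) d²/dx², so ⟨T⟩ = −(ħ²/2m) ∫ φ*·φ'' dx; with m = 3.38.
d/dx sin(nπx/L) = (nπ/L)·cos(nπx/L) and d²/dx² sin(nπx/L) = −(nπ/L)²·sin(nπx/L); on 0 ≤ x ≤ L, ∫sin²(nπx/L) dx = L/2 and ∫sin(nπx/L)·cos(nπx/L) dx = 0.
⟨T⟩ = 0.11717.

0.117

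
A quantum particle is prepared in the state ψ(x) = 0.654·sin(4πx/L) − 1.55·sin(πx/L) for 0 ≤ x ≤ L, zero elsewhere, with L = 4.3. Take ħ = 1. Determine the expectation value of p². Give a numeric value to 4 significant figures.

p² ψ = −ħ² d²ψ/dx²; ⟨p²⟩ = −ħ² ∫ ψ*·ψ'' dx / ∫|ψ|² dx.
d²/dx² sin(jπx/L) = −(jπ/L)²·sin(jπx/L); on 0 ≤ x ≤ L, ∫sin²(jπx/L) dx = L/2 and ∫sin(jπx/L)·sin(lπx/L) dx = 0 for j ≠ l, so only diagonal terms survive in ∫|ψ|² and ∫ψ·ψ″; ∫ψ·ψ′ dx = [ψ²/2] between the walls = 0.
State is unnormalized: ∫|ψ|² dx = 6.0850, and ∫ψ*·(−ħ² ψ'') dx = 10.611, so ⟨p²⟩ = 10.611 / 6.0850.
⟨p²⟩ = 1.7438.

1.744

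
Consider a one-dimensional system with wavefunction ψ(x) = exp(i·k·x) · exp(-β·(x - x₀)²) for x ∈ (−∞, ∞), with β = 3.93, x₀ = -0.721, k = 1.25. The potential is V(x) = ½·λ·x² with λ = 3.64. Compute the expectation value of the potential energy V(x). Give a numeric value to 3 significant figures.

⟨V⟩ = ∫ V(x)·|ψ|² dx / ∫|ψ|² dx.
Gaussian moments (u = x − x₀): ∫u^(2j)·e^(−2βu²) du = (2j−1)!!/(4β)^j · √(π/(2β)), odd powers integrate to 0; here √(π/(2β)) = 0.63221.
State is unnormalized: ∫|ψ|² dx = 0.63221, and ∫ψ*·V(x)·ψ dx = 0.67134, so ⟨V⟩ = 0.67134 / 0.63221.
⟨V⟩ = 1.0619.

1.06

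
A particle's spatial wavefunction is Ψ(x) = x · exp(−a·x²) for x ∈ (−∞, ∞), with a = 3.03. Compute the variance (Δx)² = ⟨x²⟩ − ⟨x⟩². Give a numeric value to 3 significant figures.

Compute ⟨x⟩ and ⟨x²⟩ separately, then (Δx)² = ⟨x²⟩ − ⟨x⟩².
Expand each integrand as polynomial × e^(−2ax²) and use ∫x^(2j)·e^(−2ax²) dx = (2j−1)!!/(4a)^j · √(π/(2a)), odd powers → 0; here √(π/(2a)) = 0.72001.
Normalization: ∫|Ψ|² dx = 0.059407.
⟨x⟩ = 0.0000 and ⟨x²⟩ = 0.24752.
(Δx)² = 0.24752 − (0.0000)² = 0.24752.

0.248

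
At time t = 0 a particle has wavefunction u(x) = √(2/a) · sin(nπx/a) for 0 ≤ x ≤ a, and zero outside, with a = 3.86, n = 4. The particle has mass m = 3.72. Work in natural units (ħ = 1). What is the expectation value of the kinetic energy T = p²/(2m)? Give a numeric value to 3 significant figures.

1.42

T = −(ħ²/2m) d²/dx², so ⟨T⟩ = −(ħ²/2m) ∫ u*·u'' dx; with m = 3.72.
d/dx sin(nπx/a) = (nπ/a)·cos(nπx/a) and d²/dx² sin(nπx/a) = −(nπ/a)²·sin(nπx/a); on 0 ≤ x ≤ a, ∫sin²(nπx/a) dx = a/2 and ∫sin(nπx/a)·cos(nπx/a) dx = 0.
⟨T⟩ = 1.4245.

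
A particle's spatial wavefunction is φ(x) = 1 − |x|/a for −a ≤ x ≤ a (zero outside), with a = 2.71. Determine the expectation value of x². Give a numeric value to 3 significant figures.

0.734

⟨x²⟩ = ∫ x²·|φ|² dx / ∫|φ|² dx (integrals over the domain).
φ is even, so ∫ over [−a, a] = 2∫₀ᵃ with φ = 1 − x/a there: ∫₀ᵃ (1 − x/a)² dx = a/3, ∫₀ᵃ x²(1 − x/a)² dx = a³/30, ∫₀ᵃ x⁴(1 − x/a)² dx = a⁵/105.
State is unnormalized: ∫|φ|² dx = 1.8067, and ∫φ*·x²·φ dx = 1.3268, so ⟨x²⟩ = 1.3268 / 1.8067.
⟨x²⟩ = 0.73441.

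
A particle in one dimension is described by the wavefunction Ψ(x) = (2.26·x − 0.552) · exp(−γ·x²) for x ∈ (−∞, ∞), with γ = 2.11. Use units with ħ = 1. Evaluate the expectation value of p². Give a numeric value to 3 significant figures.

4.92

p² Ψ = −ħ² d²Ψ/dx²; ⟨p²⟩ = −ħ² ∫ Ψ*·Ψ'' dx / ∫|Ψ|² dx.
Expand each integrand as polynomial × e^(−2γx²) and use ∫x^(2j)·e^(−2γx²) dx = (2j−1)!!/(4γ)^j · √(π/(2γ)), odd powers → 0; here √(π/(2γ)) = 0.86282. Differentiate with the product rule, d/dx e^(−γx²) = −2γx·e^(−γx²).
State is unnormalized: ∫|Ψ|² dx = 0.78505, and ∫Ψ*·(−ħ² Ψ'') dx = 3.8599, so ⟨p²⟩ = 3.8599 / 0.78505.
⟨p²⟩ = 4.9168.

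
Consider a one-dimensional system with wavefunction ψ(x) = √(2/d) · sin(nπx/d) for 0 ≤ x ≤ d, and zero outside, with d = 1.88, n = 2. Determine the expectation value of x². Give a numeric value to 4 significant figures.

⟨x²⟩ = ∫ x²·|ψ|² dx (integrals over the domain).
With sin²θ = (1 − cos2θ)/2 on 0 ≤ x ≤ d: ∫sin²(nπx/d) dx = d/2, ∫x·sin²(nπx/d) dx = d²/4, ∫x²·sin²(nπx/d) dx = d³·(1/6 − 1/(4n²π²)); higher powers xᵏ the same way, integrating xᵏ·cos(2nπx/d) by parts.
⟨x²⟩ = 1.1334.

1.133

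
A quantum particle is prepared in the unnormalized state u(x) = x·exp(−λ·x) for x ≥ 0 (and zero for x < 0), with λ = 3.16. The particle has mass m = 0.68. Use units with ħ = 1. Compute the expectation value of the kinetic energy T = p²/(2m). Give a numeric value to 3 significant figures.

7.34

T = −(ħ²/2m) d²/dx², so ⟨T⟩ = −(ħ²/2m) ∫ u*·u'' dx / ∫|u|² dx; with m = 0.68.
Differentiate x·exp(−λ·x) with the product rule; every integrand then reduces to terms xʲ·e^(−2λx) on [0, ∞), with ∫₀^∞ xʲ·e^(−2λx) dx = j!/(2λ)^(j+1).
State is unnormalized: ∫|u|² dx = 0.0079228, and ∫u*·(−ħ²/2m · u'') dx = 0.058172, so ⟨T⟩ = 0.058172 / 0.0079228.
⟨T⟩ = 7.3424.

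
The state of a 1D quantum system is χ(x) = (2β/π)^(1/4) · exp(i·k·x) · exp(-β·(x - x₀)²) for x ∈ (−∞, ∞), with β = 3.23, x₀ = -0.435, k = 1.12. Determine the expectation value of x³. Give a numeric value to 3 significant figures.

⟨x³⟩ = ∫ x³·|χ|² dx (integrals over the domain).
Gaussian moments (u = x − x₀): ∫u^(2j)·e^(−2βu²) du = (2j−1)!!/(4β)^j · √(π/(2β)), odd powers integrate to 0; here √(π/(2β)) = 0.69736.
⟨x³⟩ = -0.18332.

-0.183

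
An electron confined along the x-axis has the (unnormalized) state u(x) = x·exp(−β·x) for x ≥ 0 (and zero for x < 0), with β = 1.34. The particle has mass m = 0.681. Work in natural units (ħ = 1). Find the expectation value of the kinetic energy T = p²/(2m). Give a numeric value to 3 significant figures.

1.32

T = −(ħ²/2m) d²/dx², so ⟨T⟩ = −(ħ²/2m) ∫ u*·u'' dx / ∫|u|² dx; with m = 0.681.
Differentiate x·exp(−β·x) with the product rule; every integrand then reduces to terms xʲ·e^(−2βx) on [0, ∞), with ∫₀^∞ xʲ·e^(−2βx) dx = j!/(2β)^(j+1).
State is unnormalized: ∫|u|² dx = 0.10390, and ∫u*·(−ħ²/2m · u'') dx = 0.13698, so ⟨T⟩ = 0.13698 / 0.10390.
⟨T⟩ = 1.3184.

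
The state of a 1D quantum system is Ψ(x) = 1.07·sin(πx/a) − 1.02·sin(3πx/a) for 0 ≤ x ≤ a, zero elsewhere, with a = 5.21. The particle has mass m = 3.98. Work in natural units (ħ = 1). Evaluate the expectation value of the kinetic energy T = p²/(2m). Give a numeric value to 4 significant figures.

0.2197

T = −(ħ²/2m) d²/dx², so ⟨T⟩ = −(ħ²/2m) ∫ Ψ*·Ψ'' dx / ∫|Ψ|² dx; with m = 3.98.
d²/dx² sin(jπx/a) = −(jπ/a)²·sin(jπx/a); on 0 ≤ x ≤ a, ∫sin²(jπx/a) dx = a/2 and ∫sin(jπx/a)·sin(lπx/a) dx = 0 for j ≠ l, so only diagonal terms survive in ∫|Ψ|² and ∫Ψ·Ψ″; ∫Ψ·Ψ′ dx = [Ψ²/2] between the walls = 0.
State is unnormalized: ∫|Ψ|² dx = 5.6927, and ∫Ψ*·(−ħ²/2m · Ψ'') dx = 1.2504, so ⟨T⟩ = 1.2504 / 5.6927.
⟨T⟩ = 0.21965.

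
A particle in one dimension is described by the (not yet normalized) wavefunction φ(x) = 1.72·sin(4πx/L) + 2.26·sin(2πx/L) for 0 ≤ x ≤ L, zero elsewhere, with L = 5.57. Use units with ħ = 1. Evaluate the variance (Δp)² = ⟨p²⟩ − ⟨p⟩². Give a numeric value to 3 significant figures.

2.67

Compute ⟨p⟩ and ⟨p²⟩ separately; (Δp)² = ⟨p²⟩ − ⟨p⟩².
d²/dx² sin(jπx/L) = −(jπ/L)²·sin(jπx/L); on 0 ≤ x ≤ L, ∫sin²(jπx/L) dx = L/2 and ∫sin(jπx/L)·sin(lπx/L) dx = 0 for j ≠ l, so only diagonal terms survive in ∫|φ|² and ∫φ·φ″; ∫φ·φ′ dx = [φ²/2] between the walls = 0.
Normalization: ∫|φ|² dx = 22.464.
⟨p⟩ = 0.0000 and ⟨p²⟩ = 2.6726.
(Δp)² = 2.6726 − (0.0000)² = 2.6726.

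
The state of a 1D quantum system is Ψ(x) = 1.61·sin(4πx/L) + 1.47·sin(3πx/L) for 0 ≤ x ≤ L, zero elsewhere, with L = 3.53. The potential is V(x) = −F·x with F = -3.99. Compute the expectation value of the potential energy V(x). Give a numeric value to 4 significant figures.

⟨V⟩ = ∫ V(x)·|Ψ|² dx / ∫|Ψ|² dx.
On 0 ≤ x ≤ L (j ≠ l): ∫sin²(jπx/L) dx = L/2, ∫sin(jπx/L)·sin(lπx/L) dx = 0; diagonal moments ∫x·sin²(jπx/L) dx = L²/4, ∫x²·sin²(jπx/L) dx = L³·(1/6 − 1/(4j²π²)); cross terms ∫x·sin(jπx/L)·sin(lπx/L) dx = 0 for j + l even and −4jlL²/(π²(j² − l²)²) for j + l odd, ∫x²·sin(jπx/L)·sin(lπx/L) dx = (−1)^(j+l)·4jlL³/(π²(j² − l²)²); higher powers the same way via product-to-sum and parts.
State is unnormalized: ∫|Ψ|² dx = 8.3890, and ∫Ψ*·V(x)·Ψ dx = 35.720, so ⟨V⟩ = 35.720 / 8.3890.
⟨V⟩ = 4.2580.

4.258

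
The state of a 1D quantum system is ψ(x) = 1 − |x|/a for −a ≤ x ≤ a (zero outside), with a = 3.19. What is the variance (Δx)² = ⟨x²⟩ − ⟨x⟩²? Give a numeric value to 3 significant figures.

Compute ⟨x⟩ and ⟨x²⟩ separately, then (Δx)² = ⟨x²⟩ − ⟨x⟩².
ψ is even, so ∫ over [−a, a] = 2∫₀ᵃ with ψ = 1 − x/a there: ∫₀ᵃ (1 − x/a)² dx = a/3, ∫₀ᵃ x²(1 − x/a)² dx = a³/30, ∫₀ᵃ x⁴(1 − x/a)² dx = a⁵/105.
Normalization: ∫|ψ|² dx = 2.1267.
⟨x⟩ = 0.0000 and ⟨x²⟩ = 1.0176.
(Δx)² = 1.0176 − (0.0000)² = 1.0176.

1.02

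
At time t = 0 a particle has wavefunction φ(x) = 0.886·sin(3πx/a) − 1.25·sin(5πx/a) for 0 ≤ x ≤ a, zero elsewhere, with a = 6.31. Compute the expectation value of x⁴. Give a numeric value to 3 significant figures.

188.

⟨x⁴⟩ = ∫ x⁴·|φ|² dx / ∫|φ|² dx (integrals over the domain).
On 0 ≤ x ≤ a (j ≠ l): ∫sin²(jπx/a) dx = a/2, ∫sin(jπx/a)·sin(lπx/a) dx = 0; diagonal moments ∫x·sin²(jπx/a) dx = a²/4, ∫x²·sin²(jπx/a) dx = a³·(1/6 − 1/(4j²π²)); cross terms ∫x·sin(jπx/a)·sin(lπx/a) dx = 0 for j + l even and −4jla²/(π²(j² − l²)²) for j + l odd, ∫x²·sin(jπx/a)·sin(lπx/a) dx = (−1)^(j+l)·4jla³/(π²(j² − l²)²); higher powers the same way via product-to-sum and parts.
State is unnormalized: ∫|φ|² dx = 7.4063, and ∫φ*·x⁴·φ dx = 1390.9, so ⟨x⁴⟩ = 1390.9 / 7.4063.
⟨x⁴⟩ = 187.80.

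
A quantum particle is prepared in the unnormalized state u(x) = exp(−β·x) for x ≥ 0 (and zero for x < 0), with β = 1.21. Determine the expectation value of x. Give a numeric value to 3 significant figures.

⟨x⟩ = ∫ x·|u|² dx / ∫|u|² dx (integrals over the domain).
Every integrand reduces to terms xʲ·e^(−2βx) on [0, ∞); use ∫₀^∞ xʲ·e^(−2βx) dx = j!/(2β)^(j+1).
State is unnormalized: ∫|u|² dx = 0.41322, and ∫u*·x·u dx = 0.17075, so ⟨x⟩ = 0.17075 / 0.41322.
⟨x⟩ = 0.41322.

0.413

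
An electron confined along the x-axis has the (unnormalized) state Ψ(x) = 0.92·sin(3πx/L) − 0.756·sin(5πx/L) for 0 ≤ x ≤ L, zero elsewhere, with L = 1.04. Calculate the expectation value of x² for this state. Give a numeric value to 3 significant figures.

⟨x²⟩ = ∫ x²·|Ψ|² dx / ∫|Ψ|² dx (integrals over the domain).
On 0 ≤ x ≤ L (j ≠ l): ∫sin²(jπx/L) dx = L/2, ∫sin(jπx/L)·sin(lπx/L) dx = 0; diagonal moments ∫x·sin²(jπx/L) dx = L²/4, ∫x²·sin²(jπx/L) dx = L³·(1/6 − 1/(4j²π²)); cross terms ∫x·sin(jπx/L)·sin(lπx/L) dx = 0 for j + l even and −4jlL²/(π²(j² − l²)²) for j + l odd, ∫x²·sin(jπx/L)·sin(lπx/L) dx = (−1)^(j+l)·4jlL³/(π²(j² − l²)²); higher powers the same way via product-to-sum and parts.
State is unnormalized: ∫|Ψ|² dx = 0.73733, and ∫Ψ*·x²·Ψ dx = 0.22534, so ⟨x²⟩ = 0.22534 / 0.73733.
⟨x²⟩ = 0.30562.

0.306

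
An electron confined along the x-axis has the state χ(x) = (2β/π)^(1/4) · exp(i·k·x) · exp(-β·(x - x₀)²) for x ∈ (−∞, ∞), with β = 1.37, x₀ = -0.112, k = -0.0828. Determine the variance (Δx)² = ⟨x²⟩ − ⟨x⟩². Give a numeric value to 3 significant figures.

0.182

Compute ⟨x⟩ and ⟨x²⟩ separately, then (Δx)² = ⟨x²⟩ − ⟨x⟩².
Gaussian moments (u = x − x₀): ∫u^(2j)·e^(−2βu²) du = (2j−1)!!/(4β)^j · √(π/(2β)), odd powers integrate to 0; here √(π/(2β)) = 1.0708.
⟨x⟩ = -0.11200 and ⟨x²⟩ = 0.19503.
(Δx)² = 0.19503 − (-0.11200)² = 0.18248.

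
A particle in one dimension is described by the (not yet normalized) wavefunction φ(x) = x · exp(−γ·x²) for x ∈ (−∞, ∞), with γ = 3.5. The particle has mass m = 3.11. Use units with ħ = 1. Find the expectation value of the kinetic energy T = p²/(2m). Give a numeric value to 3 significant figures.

T = −(ħ²/2m) d²/dx², so ⟨T⟩ = −(ħ²/2m) ∫ φ*·φ'' dx / ∫|φ|² dx; with m = 3.11.
Expand each integrand as polynomial × e^(−2γx²) and use ∫x^(2j)·e^(−2γx²) dx = (2j−1)!!/(4γ)^j · √(π/(2γ)), odd powers → 0; here √(π/(2γ)) = 0.66992. Differentiate with the product rule, d/dx e^(−γx²) = −2γx·e^(−γx²).
State is unnormalized: ∫|φ|² dx = 0.047852, and ∫φ*·(−ħ²/2m · φ'') dx = 0.080779, so ⟨T⟩ = 0.080779 / 0.047852.
⟨T⟩ = 1.6881.

1.69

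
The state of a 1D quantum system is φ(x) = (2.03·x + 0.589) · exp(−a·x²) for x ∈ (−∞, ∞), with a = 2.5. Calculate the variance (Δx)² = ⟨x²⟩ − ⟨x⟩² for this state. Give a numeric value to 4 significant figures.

Compute ⟨x⟩ and ⟨x²⟩ separately, then (Δx)² = ⟨x²⟩ − ⟨x⟩².
Expand each integrand as polynomial × e^(−2ax²) and use ∫x^(2j)·e^(−2ax²) dx = (2j−1)!!/(4a)^j · √(π/(2a)), odd powers → 0; here √(π/(2a)) = 0.79267.
Normalization: ∫|φ|² dx = 0.60164.
⟨x⟩ = 0.31506 and ⟨x²⟩ = 0.20859.
(Δx)² = 0.20859 − (0.31506)² = 0.10932.

0.1093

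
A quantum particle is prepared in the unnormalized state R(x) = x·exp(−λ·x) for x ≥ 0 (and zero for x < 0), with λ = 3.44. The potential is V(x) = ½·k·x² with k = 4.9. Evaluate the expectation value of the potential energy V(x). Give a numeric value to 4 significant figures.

⟨V⟩ = ∫ V(x)·|R|² dx / ∫|R|² dx.
Every integrand reduces to terms xʲ·e^(−2λx) on [0, ∞); use ∫₀^∞ xʲ·e^(−2λx) dx = j!/(2λ)^(j+1).
State is unnormalized: ∫|R|² dx = 0.0061414, and ∫R*·V(x)·R dx = 0.0038145, so ⟨V⟩ = 0.0038145 / 0.0061414.
⟨V⟩ = 0.62111.

0.6211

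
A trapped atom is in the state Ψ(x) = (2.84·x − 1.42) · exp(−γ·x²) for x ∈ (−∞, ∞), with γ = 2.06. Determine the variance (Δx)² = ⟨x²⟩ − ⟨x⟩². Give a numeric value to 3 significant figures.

Compute ⟨x⟩ and ⟨x²⟩ separately, then (Δx)² = ⟨x²⟩ − ⟨x⟩².
Expand each integrand as polynomial × e^(−2γx²) and use ∫x^(2j)·e^(−2γx²) dx = (2j−1)!!/(4γ)^j · √(π/(2γ)), odd powers → 0; here √(π/(2γ)) = 0.87323.
Normalization: ∫|Ψ|² dx = 2.6155.
⟨x⟩ = -0.32680 and ⟨x²⟩ = 0.20068.
(Δx)² = 0.20068 − (-0.32680)² = 0.093882.

0.0939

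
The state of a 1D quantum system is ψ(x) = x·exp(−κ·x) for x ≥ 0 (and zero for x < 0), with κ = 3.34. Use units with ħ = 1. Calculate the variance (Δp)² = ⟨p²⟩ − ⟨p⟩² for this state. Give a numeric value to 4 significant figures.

11.16

Compute ⟨p⟩ and ⟨p²⟩ separately; (Δp)² = ⟨p²⟩ − ⟨p⟩².
Differentiate x·exp(−κ·x) with the product rule; every integrand then reduces to terms xʲ·e^(−2κx) on [0, ∞), with ∫₀^∞ xʲ·e^(−2κx) dx = j!/(2κ)^(j+1).
Normalization: ∫|ψ|² dx = 0.0067097.
⟨p⟩ = 0.0000 and ⟨p²⟩ = 11.156.
(Δp)² = 11.156 − (0.0000)² = 11.156.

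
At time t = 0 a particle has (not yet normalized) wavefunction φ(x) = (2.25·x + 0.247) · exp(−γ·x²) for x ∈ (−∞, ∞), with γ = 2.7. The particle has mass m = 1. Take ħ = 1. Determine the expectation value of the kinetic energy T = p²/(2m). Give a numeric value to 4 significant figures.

3.739

T = −(ħ²/2m) d²/dx², so ⟨T⟩ = −(ħ²/2m) ∫ φ*·φ'' dx / ∫|φ|² dx; with m = 1.
Expand each integrand as polynomial × e^(−2γx²) and use ∫x^(2j)·e^(−2γx²) dx = (2j−1)!!/(4γ)^j · √(π/(2γ)), odd powers → 0; here √(π/(2γ)) = 0.76274. Differentiate with the product rule, d/dx e^(−γx²) = −2γx·e^(−γx²).
State is unnormalized: ∫|φ|² dx = 0.40407, and ∫φ*·(−ħ²/2m · φ'') dx = 1.5108, so ⟨T⟩ = 1.5108 / 0.40407.
⟨T⟩ = 3.7391.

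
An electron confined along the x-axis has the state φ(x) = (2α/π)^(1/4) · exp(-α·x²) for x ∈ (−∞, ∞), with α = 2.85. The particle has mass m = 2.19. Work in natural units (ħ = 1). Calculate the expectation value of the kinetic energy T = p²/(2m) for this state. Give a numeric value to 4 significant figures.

0.6507

T = −(ħ²/2m) d²/dx², so ⟨T⟩ = −(ħ²/2m) ∫ φ*·φ'' dx; with m = 2.19.
Gaussian moments: ∫x^(2j)·e^(−2αx²) dx = (2j−1)!!/(4α)^j · √(π/(2α)), odd powers integrate to 0; here √(π/(2α)) = 0.74240. Derivatives: d/dx e^(−αx²) = −2αx·e^(−αx²), d²/dx² e^(−αx²) = (4α²x² − 2α)·e^(−αx²).
⟨T⟩ = 0.65068.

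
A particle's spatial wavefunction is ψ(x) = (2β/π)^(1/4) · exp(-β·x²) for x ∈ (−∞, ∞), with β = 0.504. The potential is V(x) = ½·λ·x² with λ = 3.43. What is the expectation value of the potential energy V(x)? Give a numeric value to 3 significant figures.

⟨V⟩ = ∫ V(x)·|ψ|² dx.
Gaussian moments: ∫x^(2j)·e^(−2βx²) dx = (2j−1)!!/(4β)^j · √(π/(2β)), odd powers integrate to 0; here √(π/(2β)) = 1.7654.
⟨V⟩ = 0.85069.

0.851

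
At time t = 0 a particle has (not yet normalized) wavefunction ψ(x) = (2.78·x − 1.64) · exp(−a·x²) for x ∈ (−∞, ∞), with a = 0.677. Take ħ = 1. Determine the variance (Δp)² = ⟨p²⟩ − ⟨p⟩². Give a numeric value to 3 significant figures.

1.37

Compute ⟨p⟩ and ⟨p²⟩ separately; (Δp)² = ⟨p²⟩ − ⟨p⟩².
Expand each integrand as polynomial × e^(−2ax²) and use ∫x^(2j)·e^(−2ax²) dx = (2j−1)!!/(4a)^j · √(π/(2a)), odd powers → 0; here √(π/(2a)) = 1.5232. Differentiate with the product rule, d/dx e^(−ax²) = −2ax·e^(−ax²).
Normalization: ∫|ψ|² dx = 8.4440.
⟨p⟩ = 0.0000 and ⟨p²⟩ = 1.3741.
(Δp)² = 1.3741 − (0.0000)² = 1.3741.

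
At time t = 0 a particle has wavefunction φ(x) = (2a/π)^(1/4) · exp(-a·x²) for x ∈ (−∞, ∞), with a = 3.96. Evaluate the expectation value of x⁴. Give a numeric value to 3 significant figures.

⟨x⁴⟩ = ∫ x⁴·|φ|² dx (integrals over the domain).
Gaussian moments: ∫x^(2j)·e^(−2ax²) dx = (2j−1)!!/(4a)^j · √(π/(2a)), odd powers integrate to 0; here √(π/(2a)) = 0.62981.
⟨x⁴⟩ = 0.011957.

0.0120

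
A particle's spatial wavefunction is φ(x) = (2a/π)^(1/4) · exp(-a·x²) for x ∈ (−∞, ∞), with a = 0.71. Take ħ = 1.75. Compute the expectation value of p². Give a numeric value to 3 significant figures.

2.17

p² φ = −ħ² d²φ/dx²; ⟨p²⟩ = −ħ² ∫ φ*·φ'' dx.
Gaussian moments: ∫x^(2j)·e^(−2ax²) dx = (2j−1)!!/(4a)^j · √(π/(2a)), odd powers integrate to 0; here √(π/(2a)) = 1.4874. Derivatives: d/dx e^(−ax²) = −2ax·e^(−ax²), d²/dx² e^(−ax²) = (4a²x² − 2a)·e^(−ax²).
⟨p²⟩ = 2.1744.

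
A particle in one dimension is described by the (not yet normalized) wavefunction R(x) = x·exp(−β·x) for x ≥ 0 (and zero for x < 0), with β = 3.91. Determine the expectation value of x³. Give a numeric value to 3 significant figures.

0.125

⟨x³⟩ = ∫ x³·|R|² dx / ∫|R|² dx (integrals over the domain).
Every integrand reduces to terms xʲ·e^(−2βx) on [0, ∞); use ∫₀^∞ xʲ·e^(−2βx) dx = j!/(2β)^(j+1).
State is unnormalized: ∫|R|² dx = 0.0041822, and ∫R*·x³·R dx = 0.00052474, so ⟨x³⟩ = 0.00052474 / 0.0041822.
⟨x³⟩ = 0.12547.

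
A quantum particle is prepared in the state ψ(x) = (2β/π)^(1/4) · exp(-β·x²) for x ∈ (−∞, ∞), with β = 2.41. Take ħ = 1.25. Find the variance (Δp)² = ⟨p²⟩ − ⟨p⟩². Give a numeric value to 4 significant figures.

Compute ⟨p⟩ and ⟨p²⟩ separately; (Δp)² = ⟨p²⟩ − ⟨p⟩².
Gaussian moments: ∫x^(2j)·e^(−2βx²) dx = (2j−1)!!/(4β)^j · √(π/(2β)), odd powers integrate to 0; here √(π/(2β)) = 0.80733. Derivatives: d/dx e^(−βx²) = −2βx·e^(−βx²), d²/dx² e^(−βx²) = (4β²x² − 2β)·e^(−βx²).
⟨p⟩ = 0.0000 and ⟨p²⟩ = 3.7656.
(Δp)² = 3.7656 − (0.0000)² = 3.7656.

3.766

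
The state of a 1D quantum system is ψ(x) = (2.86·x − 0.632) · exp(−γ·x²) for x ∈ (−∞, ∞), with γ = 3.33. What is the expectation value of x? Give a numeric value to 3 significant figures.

-0.268

⟨x⟩ = ∫ x·|ψ|² dx / ∫|ψ|² dx (integrals over the domain).
Expand each integrand as polynomial × e^(−2γx²) and use ∫x^(2j)·e^(−2γx²) dx = (2j−1)!!/(4γ)^j · √(π/(2γ)), odd powers → 0; here √(π/(2γ)) = 0.68681.
State is unnormalized: ∫|ψ|² dx = 0.69609, and ∫ψ*·x·ψ dx = -0.18640, so ⟨x⟩ = -0.18640 / 0.69609.
⟨x⟩ = -0.26778.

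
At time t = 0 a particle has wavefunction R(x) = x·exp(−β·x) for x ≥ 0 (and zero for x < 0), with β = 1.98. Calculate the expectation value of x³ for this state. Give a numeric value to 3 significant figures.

⟨x³⟩ = ∫ x³·|R|² dx / ∫|R|² dx (integrals over the domain).
Every integrand reduces to terms xʲ·e^(−2βx) on [0, ∞); use ∫₀^∞ xʲ·e^(−2βx) dx = j!/(2β)^(j+1).
State is unnormalized: ∫|R|² dx = 0.032207, and ∫R*·x³·R dx = 0.031118, so ⟨x³⟩ = 0.031118 / 0.032207.
⟨x³⟩ = 0.96620.

0.966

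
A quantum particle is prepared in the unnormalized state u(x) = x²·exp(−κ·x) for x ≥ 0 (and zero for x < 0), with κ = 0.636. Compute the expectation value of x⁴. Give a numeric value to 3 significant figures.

642.

⟨x⁴⟩ = ∫ x⁴·|u|² dx / ∫|u|² dx (integrals over the domain).
Every integrand reduces to terms xʲ·e^(−2κx) on [0, ∞); use ∫₀^∞ xʲ·e^(−2κx) dx = j!/(2κ)^(j+1).
State is unnormalized: ∫|u|² dx = 7.2074, and ∫u*·x⁴·u dx = 4625.3, so ⟨x⁴⟩ = 4625.3 / 7.2074.
⟨x⁴⟩ = 641.74.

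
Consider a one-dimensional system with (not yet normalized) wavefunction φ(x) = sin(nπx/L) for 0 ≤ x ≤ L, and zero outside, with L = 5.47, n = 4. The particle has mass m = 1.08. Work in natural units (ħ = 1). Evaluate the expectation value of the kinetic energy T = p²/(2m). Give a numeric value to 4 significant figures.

T = −(ħ²/2m) d²/dx², so ⟨T⟩ = −(ħ²/2m) ∫ φ*·φ'' dx / ∫|φ|² dx; with m = 1.08.
d/dx sin(nπx/L) = (nπ/L)·cos(nπx/L) and d²/dx² sin(nπx/L) = −(nπ/L)²·sin(nπx/L); on 0 ≤ x ≤ L, ∫sin²(nπx/L) dx = L/2 and ∫sin(nπx/L)·cos(nπx/L) dx = 0.
State is unnormalized: ∫|φ|² dx = 2.7350, and ∫φ*·(−ħ²/2m · φ'') dx = 6.6826, so ⟨T⟩ = 6.6826 / 2.7350.
⟨T⟩ = 2.4434.

2.443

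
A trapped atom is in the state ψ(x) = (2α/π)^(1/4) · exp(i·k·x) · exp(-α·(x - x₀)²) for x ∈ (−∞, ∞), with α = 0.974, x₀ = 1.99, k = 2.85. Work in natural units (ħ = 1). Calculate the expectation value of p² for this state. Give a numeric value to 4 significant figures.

p² ψ = −ħ² d²ψ/dx²; ⟨p²⟩ = −ħ² ∫ ψ*·ψ'' dx.
Gaussian moments (u = x − x₀): ∫u^(2j)·e^(−2αu²) du = (2j−1)!!/(4α)^j · √(π/(2α)), odd powers integrate to 0; here √(π/(2α)) = 1.2699. Derivatives: ψ′ = (ik − 2αu)·ψ, ψ″ = ((ik − 2αu)² − 2α)·ψ; the odd-in-u pieces drop out.
⟨p²⟩ = 9.0965.

9.097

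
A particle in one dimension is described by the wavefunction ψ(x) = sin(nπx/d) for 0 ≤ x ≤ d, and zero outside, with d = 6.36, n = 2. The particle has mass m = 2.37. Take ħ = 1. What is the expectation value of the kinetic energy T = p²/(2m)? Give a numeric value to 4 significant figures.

0.2059

T = −(ħ²/2m) d²/dx², so ⟨T⟩ = −(ħ²/2m) ∫ ψ*·ψ'' dx / ∫|ψ|² dx; with m = 2.37.
d/dx sin(nπx/d) = (nπ/d)·cos(nπx/d) and d²/dx² sin(nπx/d) = −(nπ/d)²·sin(nπx/d); on 0 ≤ x ≤ d, ∫sin²(nπx/d) dx = d/2 and ∫sin(nπx/d)·cos(nπx/d) dx = 0.
State is unnormalized: ∫|ψ|² dx = 3.1800, and ∫ψ*·(−ħ²/2m · ψ'') dx = 0.65478, so ⟨T⟩ = 0.65478 / 3.1800.
⟨T⟩ = 0.20591.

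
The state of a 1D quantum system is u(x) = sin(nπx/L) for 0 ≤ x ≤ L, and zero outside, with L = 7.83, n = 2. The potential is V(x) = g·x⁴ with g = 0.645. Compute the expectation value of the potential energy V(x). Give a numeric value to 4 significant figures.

425.8

⟨V⟩ = ∫ V(x)·|u|² dx / ∫|u|² dx.
With sin²θ = (1 − cos2θ)/2 on 0 ≤ x ≤ L: ∫sin²(nπx/L) dx = L/2, ∫x·sin²(nπx/L) dx = L²/4, ∫x²·sin²(nπx/L) dx = L³·(1/6 − 1/(4n²π²)); higher powers xᵏ the same way, integrating xᵏ·cos(2nπx/L) by parts.
State is unnormalized: ∫|u|² dx = 3.9150, and ∫u*·V(x)·u dx = 1667.0, so ⟨V⟩ = 1667.0 / 3.9150.
⟨V⟩ = 425.80.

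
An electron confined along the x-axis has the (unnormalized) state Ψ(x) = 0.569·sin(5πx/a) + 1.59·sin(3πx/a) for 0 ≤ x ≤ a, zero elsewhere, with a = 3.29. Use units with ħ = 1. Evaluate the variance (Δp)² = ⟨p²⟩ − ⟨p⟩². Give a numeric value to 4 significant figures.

9.863

Compute ⟨p⟩ and ⟨p²⟩ separately; (Δp)² = ⟨p²⟩ − ⟨p⟩².
d²/dx² sin(jπx/a) = −(jπ/a)²·sin(jπx/a); on 0 ≤ x ≤ a, ∫sin²(jπx/a) dx = a/2 and ∫sin(jπx/a)·sin(lπx/a) dx = 0 for j ≠ l, so only diagonal terms survive in ∫|Ψ|² and ∫Ψ·Ψ″; ∫Ψ·Ψ′ dx = [Ψ²/2] between the walls = 0.
Normalization: ∫|Ψ|² dx = 4.6913.
⟨p⟩ = 0.0000 and ⟨p²⟩ = 9.8626.
(Δp)² = 9.8626 − (0.0000)² = 9.8626.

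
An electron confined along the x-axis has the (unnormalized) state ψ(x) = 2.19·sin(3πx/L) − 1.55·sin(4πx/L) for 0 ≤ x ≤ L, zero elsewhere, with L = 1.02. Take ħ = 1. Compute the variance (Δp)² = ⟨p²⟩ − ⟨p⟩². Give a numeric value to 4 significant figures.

Compute ⟨p⟩ and ⟨p²⟩ separately; (Δp)² = ⟨p²⟩ − ⟨p⟩².
d²/dx² sin(jπx/L) = −(jπ/L)²·sin(jπx/L); on 0 ≤ x ≤ L, ∫sin²(jπx/L) dx = L/2 and ∫sin(jπx/L)·sin(lπx/L) dx = 0 for j ≠ l, so only diagonal terms survive in ∫|ψ|² and ∫ψ·ψ″; ∫ψ·ψ′ dx = [ψ²/2] between the walls = 0.
Normalization: ∫|ψ|² dx = 3.6713.
⟨p⟩ = 0.0000 and ⟨p²⟩ = 107.54.
(Δp)² = 107.54 − (0.0000)² = 107.54.

107.5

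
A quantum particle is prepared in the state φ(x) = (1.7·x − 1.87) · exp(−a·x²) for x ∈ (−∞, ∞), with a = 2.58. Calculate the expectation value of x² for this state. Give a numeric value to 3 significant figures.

⟨x²⟩ = ∫ x²·|φ|² dx / ∫|φ|² dx (integrals over the domain).
Expand each integrand as polynomial × e^(−2ax²) and use ∫x^(2j)·e^(−2ax²) dx = (2j−1)!!/(4a)^j · √(π/(2a)), odd powers → 0; here √(π/(2a)) = 0.78028.
State is unnormalized: ∫|φ|² dx = 2.9471, and ∫φ*·x²·φ dx = 0.32792, so ⟨x²⟩ = 0.32792 / 2.9471.
⟨x²⟩ = 0.11127.

0.111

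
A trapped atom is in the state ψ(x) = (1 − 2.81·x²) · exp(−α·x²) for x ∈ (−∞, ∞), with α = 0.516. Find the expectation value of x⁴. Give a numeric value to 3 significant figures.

9.59

⟨x⁴⟩ = ∫ x⁴·|ψ|² dx / ∫|ψ|² dx (integrals over the domain).
Expand each integrand as polynomial × e^(−2αx²) and use ∫x^(2j)·e^(−2αx²) dx = (2j−1)!!/(4α)^j · √(π/(2α)), odd powers → 0; here √(π/(2α)) = 1.7448.
State is unnormalized: ∫|ψ|² dx = 6.6958, and ∫ψ*·x⁴·ψ dx = 64.208, so ⟨x⁴⟩ = 64.208 / 6.6958.
⟨x⁴⟩ = 9.5894.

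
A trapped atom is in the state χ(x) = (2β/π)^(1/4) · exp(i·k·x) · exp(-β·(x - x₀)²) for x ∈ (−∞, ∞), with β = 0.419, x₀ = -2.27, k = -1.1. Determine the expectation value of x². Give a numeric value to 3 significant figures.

5.75

⟨x²⟩ = ∫ x²·|χ|² dx (integrals over the domain).
Gaussian moments (u = x − x₀): ∫u^(2j)·e^(−2βu²) du = (2j−1)!!/(4β)^j · √(π/(2β)), odd powers integrate to 0; here √(π/(2β)) = 1.9362.
⟨x²⟩ = 5.7496.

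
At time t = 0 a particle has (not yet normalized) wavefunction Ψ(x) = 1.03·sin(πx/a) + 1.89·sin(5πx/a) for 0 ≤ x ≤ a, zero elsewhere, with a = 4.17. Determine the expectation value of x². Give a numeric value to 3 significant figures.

5.67

⟨x²⟩ = ∫ x²·|Ψ|² dx / ∫|Ψ|² dx (integrals over the domain).
On 0 ≤ x ≤ a (j ≠ l): ∫sin²(jπx/a) dx = a/2, ∫sin(jπx/a)·sin(lπx/a) dx = 0; diagonal moments ∫x·sin²(jπx/a) dx = a²/4, ∫x²·sin²(jπx/a) dx = a³·(1/6 − 1/(4j²π²)); cross terms ∫x·sin(jπx/a)·sin(lπx/a) dx = 0 for j + l even and −4jla²/(π²(j² − l²)²) for j + l odd, ∫x²·sin(jπx/a)·sin(lπx/a) dx = (−1)^(j+l)·4jla³/(π²(j² − l²)²); higher powers the same way via product-to-sum and parts.
State is unnormalized: ∫|Ψ|² dx = 9.6598, and ∫Ψ*·x²·Ψ dx = 54.773, so ⟨x²⟩ = 54.773 / 9.6598.
⟨x²⟩ = 5.6702.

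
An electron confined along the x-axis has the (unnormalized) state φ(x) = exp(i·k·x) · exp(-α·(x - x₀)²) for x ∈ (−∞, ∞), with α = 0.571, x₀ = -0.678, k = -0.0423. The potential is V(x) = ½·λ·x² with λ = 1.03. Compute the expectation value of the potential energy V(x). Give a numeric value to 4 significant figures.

⟨V⟩ = ∫ V(x)·|φ|² dx / ∫|φ|² dx.
Gaussian moments (u = x − x₀): ∫u^(2j)·e^(−2αu²) du = (2j−1)!!/(4α)^j · √(π/(2α)), odd powers integrate to 0; here √(π/(2α)) = 1.6586.
State is unnormalized: ∫|φ|² dx = 1.6586, and ∫φ*·V(x)·φ dx = 0.76664, so ⟨V⟩ = 0.76664 / 1.6586.
⟨V⟩ = 0.46222.

0.4622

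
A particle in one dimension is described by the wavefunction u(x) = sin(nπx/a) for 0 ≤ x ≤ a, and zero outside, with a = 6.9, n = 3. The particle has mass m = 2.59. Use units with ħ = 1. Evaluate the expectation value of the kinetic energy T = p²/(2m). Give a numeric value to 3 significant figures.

0.360

T = −(ħ²/2m) d²/dx², so ⟨T⟩ = −(ħ²/2m) ∫ u*·u'' dx / ∫|u|² dx; with m = 2.59.
d/dx sin(nπx/a) = (nπ/a)·cos(nπx/a) and d²/dx² sin(nπx/a) = −(nπ/a)²·sin(nπx/a); on 0 ≤ x ≤ a, ∫sin²(nπx/a) dx = a/2 and ∫sin(nπx/a)·cos(nπx/a) dx = 0.
State is unnormalized: ∫|u|² dx = 3.4500, and ∫u*·(−ħ²/2m · u'') dx = 1.2426, so ⟨T⟩ = 1.2426 / 3.4500.
⟨T⟩ = 0.36018.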